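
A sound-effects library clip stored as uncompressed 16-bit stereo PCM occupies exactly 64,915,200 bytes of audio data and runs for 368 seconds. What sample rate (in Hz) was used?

44,100 Hz

Bytes = sample_rate × seconds × bytes_per_sample × channels.
sample_rate = 64,915,200 / (368 × 2 × 2) = 64,915,200 / 1,472 = 44,100 Hz.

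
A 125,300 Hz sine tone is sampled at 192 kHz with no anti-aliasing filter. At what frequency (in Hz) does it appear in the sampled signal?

66,700 Hz

Nyquist = 192,000/2 = 96,000 Hz; 125,300 Hz exceeds it.
Alias = |125,300 − 1×192,000| = |125,300 − 192,000| = 66,700 Hz.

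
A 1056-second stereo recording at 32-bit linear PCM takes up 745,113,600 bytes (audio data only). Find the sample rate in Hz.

88,200 Hz

Bytes = sample_rate × seconds × bytes_per_sample × channels.
sample_rate = 745,113,600 / (1,056 × 4 × 2) = 745,113,600 / 8,448 = 88,200 Hz.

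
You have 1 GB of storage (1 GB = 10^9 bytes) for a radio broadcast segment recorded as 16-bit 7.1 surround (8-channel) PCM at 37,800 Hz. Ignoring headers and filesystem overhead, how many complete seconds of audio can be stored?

1,653 seconds

Uncompressed byte rate = 37,800 × 2 × 8 = 604,800 bytes/s.
Capacity = 1 × 1,000,000,000 = 1,000,000,000 bytes.
1,000,000,000 / 604,800 ≈ 1653.44 s → 1,653 seconds.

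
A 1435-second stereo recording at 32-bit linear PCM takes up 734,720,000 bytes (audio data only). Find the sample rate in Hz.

Bytes = sample_rate × seconds × bytes_per_sample × channels.
sample_rate = 734,720,000 / (1,435 × 4 × 2) = 734,720,000 / 11,480 = 64,000 Hz.

64,000 Hz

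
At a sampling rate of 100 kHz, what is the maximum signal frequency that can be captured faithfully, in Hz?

Nyquist frequency = sample rate / 2 = 100,000 / 2 = 50,000 Hz.

50,000 Hz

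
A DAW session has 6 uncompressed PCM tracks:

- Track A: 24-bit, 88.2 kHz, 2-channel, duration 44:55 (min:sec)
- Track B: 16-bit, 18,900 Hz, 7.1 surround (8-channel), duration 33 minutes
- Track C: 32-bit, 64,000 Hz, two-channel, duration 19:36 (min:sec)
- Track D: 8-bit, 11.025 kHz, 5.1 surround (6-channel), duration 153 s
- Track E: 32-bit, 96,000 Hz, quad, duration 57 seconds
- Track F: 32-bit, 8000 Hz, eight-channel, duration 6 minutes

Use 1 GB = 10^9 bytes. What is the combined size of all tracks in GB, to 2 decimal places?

2.82 GB

Track A: 44:55 (min:sec) = 2,695 s; 88,200 × 2,695 × 3 × 2 = 1,426,194,000 bytes.
Track B: 33 minutes = 1,980 s; 18,900 × 1,980 × 2 × 8 = 598,752,000 bytes.
Track C: 19:36 (min:sec) = 1,176 s; 64,000 × 1,176 × 4 × 2 = 602,112,000 bytes.
Track D: 11,025 × 153 × 1 × 6 = 10,120,950 bytes.
Track E: 96,000 × 57 × 4 × 4 = 87,552,000 bytes.
Track F: 6 minutes = 360 s; 8,000 × 360 × 4 × 8 = 92,160,000 bytes.
Total = 2,816,890,950 bytes = 2.82 GB.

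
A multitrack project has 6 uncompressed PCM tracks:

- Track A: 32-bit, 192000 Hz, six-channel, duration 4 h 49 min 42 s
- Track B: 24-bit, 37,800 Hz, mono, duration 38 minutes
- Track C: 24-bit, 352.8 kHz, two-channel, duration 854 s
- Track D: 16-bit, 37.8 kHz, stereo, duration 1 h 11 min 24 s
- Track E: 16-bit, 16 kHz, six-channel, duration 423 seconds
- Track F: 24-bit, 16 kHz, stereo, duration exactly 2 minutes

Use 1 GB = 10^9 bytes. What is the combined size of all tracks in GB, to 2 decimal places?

82.90 GB

Track A: 4 h 49 min 42 s = 17,382 s; 192,000 × 17,382 × 4 × 6 = 80,096,256,000 bytes.
Track B: 38 minutes = 2,280 s; 37,800 × 2,280 × 3 × 1 = 258,552,000 bytes.
Track C: 352,800 × 854 × 3 × 2 = 1,807,747,200 bytes.
Track D: 1 h 11 min 24 s = 4,284 s; 37,800 × 4,284 × 2 × 2 = 647,740,800 bytes.
Track E: 16,000 × 423 × 2 × 6 = 81,216,000 bytes.
Track F: exactly 2 minutes = 120 s; 16,000 × 120 × 3 × 2 = 11,520,000 bytes.
Total = 82,903,032,000 bytes = 82.90 GB.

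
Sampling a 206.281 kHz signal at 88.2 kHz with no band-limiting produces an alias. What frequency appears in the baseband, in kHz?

Nyquist = 88,200/2 = 44,100 Hz; 206,281 Hz exceeds it.
Alias = |206,281 − 2×88,200| = |206,281 − 176,400| = 29,881 Hz = 29.881 kHz.

29.881 kHz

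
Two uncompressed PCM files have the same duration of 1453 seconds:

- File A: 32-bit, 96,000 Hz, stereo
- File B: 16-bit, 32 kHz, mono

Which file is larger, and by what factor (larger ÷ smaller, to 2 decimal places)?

File A, by a factor of 12.00

File A: 96,000 × 4 × 2 = 768,000 bytes/s.
File B: 32,000 × 2 × 1 = 64,000 bytes/s.
File A is larger; ratio = 1,115,904,000 / 92,992,000 = 12.00.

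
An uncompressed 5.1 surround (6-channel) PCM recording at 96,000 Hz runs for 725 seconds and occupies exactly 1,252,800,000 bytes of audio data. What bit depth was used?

24 bits

Bytes per sample = 1,252,800,000 / (96,000 × 725 × 6) = 1,252,800,000 / 417,600,000 = 3.
Bit depth = 3 × 8 = 24 bits.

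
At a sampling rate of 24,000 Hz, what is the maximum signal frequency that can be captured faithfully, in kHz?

Nyquist frequency = sample rate / 2 = 24,000 / 2 = 12 kHz.

12 kHz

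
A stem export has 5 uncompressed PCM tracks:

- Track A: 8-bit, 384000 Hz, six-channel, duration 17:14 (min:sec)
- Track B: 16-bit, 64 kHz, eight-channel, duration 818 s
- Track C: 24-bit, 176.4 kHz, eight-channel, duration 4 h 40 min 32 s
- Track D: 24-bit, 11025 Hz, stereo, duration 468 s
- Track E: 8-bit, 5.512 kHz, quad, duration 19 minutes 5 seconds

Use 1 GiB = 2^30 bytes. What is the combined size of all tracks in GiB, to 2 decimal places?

Track A: 17:14 (min:sec) = 1,034 s; 384,000 × 1,034 × 1 × 6 = 2,382,336,000 bytes.
Track B: 64,000 × 818 × 2 × 8 = 837,632,000 bytes.
Track C: 4 h 40 min 32 s = 16,832 s; 176,400 × 16,832 × 3 × 8 = 71,259,955,200 bytes.
Track D: 11,025 × 468 × 3 × 2 = 30,958,200 bytes.
Track E: 19 minutes 5 seconds = 1,145 s; 5,512 × 1,145 × 1 × 4 = 25,244,960 bytes.
Total = 74,536,126,360 bytes = 69.42 GiB.

69.42 GiB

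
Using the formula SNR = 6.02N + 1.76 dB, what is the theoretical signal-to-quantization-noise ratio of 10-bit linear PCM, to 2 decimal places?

6.02 × 10 + 1.76 = 61.96 dB.

61.96 dB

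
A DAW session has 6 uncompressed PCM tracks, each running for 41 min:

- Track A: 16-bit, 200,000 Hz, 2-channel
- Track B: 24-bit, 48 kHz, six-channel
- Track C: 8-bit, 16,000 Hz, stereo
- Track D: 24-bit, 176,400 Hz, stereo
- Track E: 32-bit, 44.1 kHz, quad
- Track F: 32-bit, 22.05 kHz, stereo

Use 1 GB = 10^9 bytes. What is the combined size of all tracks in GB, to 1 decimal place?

8.9 GB

41 min = 2,460 s.
Track A: 200,000 × 2,460 × 2 × 2 = 1,968,000,000 bytes.
Track B: 48,000 × 2,460 × 3 × 6 = 2,125,440,000 bytes.
Track C: 16,000 × 2,460 × 1 × 2 = 78,720,000 bytes.
Track D: 176,400 × 2,460 × 3 × 2 = 2,603,664,000 bytes.
Track E: 44,100 × 2,460 × 4 × 4 = 1,735,776,000 bytes.
Track F: 22,050 × 2,460 × 4 × 2 = 433,944,000 bytes.
Total = 8,945,544,000 bytes = 8.9 GB.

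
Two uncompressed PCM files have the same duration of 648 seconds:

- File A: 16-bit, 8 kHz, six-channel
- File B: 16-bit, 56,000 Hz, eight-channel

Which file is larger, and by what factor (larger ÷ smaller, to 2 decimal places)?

File B, by a factor of 9.33

File A: 8,000 × 2 × 6 = 96,000 bytes/s.
File B: 56,000 × 2 × 8 = 896,000 bytes/s.
File B is larger; ratio = 580,608,000 / 62,208,000 = 9.33.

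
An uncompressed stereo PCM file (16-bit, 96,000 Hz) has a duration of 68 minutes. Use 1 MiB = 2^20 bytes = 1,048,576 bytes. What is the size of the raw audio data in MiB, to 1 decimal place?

Duration = 68 minutes = 4,080 s.
Bytes = 96,000 samples/s × 4,080 s × 2 bytes/sample × 2 ch = 1,566,720,000 bytes.
1,566,720,000 / 1,048,576 = 1494.1 MiB.

1494.1 MiB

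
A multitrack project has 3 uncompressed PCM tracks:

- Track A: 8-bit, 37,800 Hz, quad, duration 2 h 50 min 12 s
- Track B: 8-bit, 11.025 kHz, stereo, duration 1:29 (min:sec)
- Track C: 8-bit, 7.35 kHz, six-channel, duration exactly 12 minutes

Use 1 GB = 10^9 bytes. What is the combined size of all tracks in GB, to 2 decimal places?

1.58 GB

Track A: 2 h 50 min 12 s = 10,212 s; 37,800 × 10,212 × 1 × 4 = 1,544,054,400 bytes.
Track B: 1:29 (min:sec) = 89 s; 11,025 × 89 × 1 × 2 = 1,962,450 bytes.
Track C: exactly 12 minutes = 720 s; 7,350 × 720 × 1 × 6 = 31,752,000 bytes.
Total = 1,577,768,850 bytes = 1.58 GB.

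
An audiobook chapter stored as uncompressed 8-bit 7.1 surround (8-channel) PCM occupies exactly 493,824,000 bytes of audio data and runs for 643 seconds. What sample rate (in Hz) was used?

Bytes = sample_rate × seconds × bytes_per_sample × channels.
sample_rate = 493,824,000 / (643 × 1 × 8) = 493,824,000 / 5,144 = 96,000 Hz.

96,000 Hz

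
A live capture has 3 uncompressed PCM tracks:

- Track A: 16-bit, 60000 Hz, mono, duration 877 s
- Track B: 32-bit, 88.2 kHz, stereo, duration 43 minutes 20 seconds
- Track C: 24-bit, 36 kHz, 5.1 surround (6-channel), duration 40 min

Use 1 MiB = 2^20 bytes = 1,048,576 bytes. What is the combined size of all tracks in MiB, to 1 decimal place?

Track A: 60,000 × 877 × 2 × 1 = 105,240,000 bytes.
Track B: 43 minutes 20 seconds = 2,600 s; 88,200 × 2,600 × 4 × 2 = 1,834,560,000 bytes.
Track C: 40 min = 2,400 s; 36,000 × 2,400 × 3 × 6 = 1,555,200,000 bytes.
Total = 3,495,000,000 bytes = 3333.1 MiB.

3333.1 MiB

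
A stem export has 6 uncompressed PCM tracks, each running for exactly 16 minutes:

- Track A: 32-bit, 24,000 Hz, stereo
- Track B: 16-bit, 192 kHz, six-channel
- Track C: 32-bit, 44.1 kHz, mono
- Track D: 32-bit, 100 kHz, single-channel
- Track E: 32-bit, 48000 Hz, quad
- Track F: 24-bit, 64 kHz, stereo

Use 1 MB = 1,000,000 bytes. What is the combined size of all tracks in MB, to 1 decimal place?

exactly 16 minutes = 960 s.
Track A: 24,000 × 960 × 4 × 2 = 184,320,000 bytes.
Track B: 192,000 × 960 × 2 × 6 = 2,211,840,000 bytes.
Track C: 44,100 × 960 × 4 × 1 = 169,344,000 bytes.
Track D: 100,000 × 960 × 4 × 1 = 384,000,000 bytes.
Track E: 48,000 × 960 × 4 × 4 = 737,280,000 bytes.
Track F: 64,000 × 960 × 3 × 2 = 368,640,000 bytes.
Total = 4,055,424,000 bytes = 4055.4 MB.

4055.4 MB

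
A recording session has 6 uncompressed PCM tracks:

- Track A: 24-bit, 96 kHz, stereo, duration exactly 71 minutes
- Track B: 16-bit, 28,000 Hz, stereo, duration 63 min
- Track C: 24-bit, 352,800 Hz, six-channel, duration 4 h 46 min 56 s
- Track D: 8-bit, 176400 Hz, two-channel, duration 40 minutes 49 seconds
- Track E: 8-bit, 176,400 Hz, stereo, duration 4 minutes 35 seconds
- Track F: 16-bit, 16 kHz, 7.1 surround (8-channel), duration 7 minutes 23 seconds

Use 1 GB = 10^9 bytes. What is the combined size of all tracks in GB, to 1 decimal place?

113.3 GB

Track A: exactly 71 minutes = 4,260 s; 96,000 × 4,260 × 3 × 2 = 2,453,760,000 bytes.
Track B: 63 min = 3,780 s; 28,000 × 3,780 × 2 × 2 = 423,360,000 bytes.
Track C: 4 h 46 min 56 s = 17,216 s; 352,800 × 17,216 × 3 × 6 = 109,328,486,400 bytes.
Track D: 40 minutes 49 seconds = 2,449 s; 176,400 × 2,449 × 1 × 2 = 864,007,200 bytes.
Track E: 4 minutes 35 seconds = 275 s; 176,400 × 275 × 1 × 2 = 97,020,000 bytes.
Track F: 7 minutes 23 seconds = 443 s; 16,000 × 443 × 2 × 8 = 113,408,000 bytes.
Total = 113,280,041,600 bytes = 113.3 GB.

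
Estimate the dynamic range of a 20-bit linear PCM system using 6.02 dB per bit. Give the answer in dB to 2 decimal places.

20 × 6.02 = 120.40 dB.

120.40 dB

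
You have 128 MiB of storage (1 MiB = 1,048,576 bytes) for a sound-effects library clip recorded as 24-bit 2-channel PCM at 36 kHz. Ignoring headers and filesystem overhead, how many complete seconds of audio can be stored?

Uncompressed byte rate = 36,000 × 3 × 2 = 216,000 bytes/s.
Capacity = 128 × 1,048,576 = 134,217,728 bytes.
134,217,728 / 216,000 ≈ 621.38 s → 621 seconds.

621 seconds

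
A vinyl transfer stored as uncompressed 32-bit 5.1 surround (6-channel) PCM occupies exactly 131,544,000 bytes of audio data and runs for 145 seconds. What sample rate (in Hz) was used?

37,800 Hz

Bytes = sample_rate × seconds × bytes_per_sample × channels.
sample_rate = 131,544,000 / (145 × 4 × 6) = 131,544,000 / 3,480 = 37,800 Hz.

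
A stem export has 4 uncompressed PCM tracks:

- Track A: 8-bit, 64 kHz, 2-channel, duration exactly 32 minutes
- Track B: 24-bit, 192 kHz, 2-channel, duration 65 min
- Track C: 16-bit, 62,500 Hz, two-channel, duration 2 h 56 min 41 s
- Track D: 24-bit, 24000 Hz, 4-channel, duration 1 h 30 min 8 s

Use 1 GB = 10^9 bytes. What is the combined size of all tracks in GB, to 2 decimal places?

8.95 GB

Track A: exactly 32 minutes = 1,920 s; 64,000 × 1,920 × 1 × 2 = 245,760,000 bytes.
Track B: 65 min = 3,900 s; 192,000 × 3,900 × 3 × 2 = 4,492,800,000 bytes.
Track C: 2 h 56 min 41 s = 10,601 s; 62,500 × 10,601 × 2 × 2 = 2,650,250,000 bytes.
Track D: 1 h 30 min 8 s = 5,408 s; 24,000 × 5,408 × 3 × 4 = 1,557,504,000 bytes.
Total = 8,946,314,000 bytes = 8.95 GB.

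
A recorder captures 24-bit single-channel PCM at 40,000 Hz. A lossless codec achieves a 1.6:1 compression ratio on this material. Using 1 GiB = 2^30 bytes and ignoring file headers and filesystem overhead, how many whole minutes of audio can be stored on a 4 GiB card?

954 minutes

Uncompressed byte rate = 40,000 × 3 × 1 = 120,000 bytes/s.
After 1.6:1 compression, effective rate ≈ 75000 bytes/s.
Capacity = 4 × 1,073,741,824 = 4,294,967,296 bytes.
4,294,967,296 / effective rate ≈ 57266.23 s → 954 minutes.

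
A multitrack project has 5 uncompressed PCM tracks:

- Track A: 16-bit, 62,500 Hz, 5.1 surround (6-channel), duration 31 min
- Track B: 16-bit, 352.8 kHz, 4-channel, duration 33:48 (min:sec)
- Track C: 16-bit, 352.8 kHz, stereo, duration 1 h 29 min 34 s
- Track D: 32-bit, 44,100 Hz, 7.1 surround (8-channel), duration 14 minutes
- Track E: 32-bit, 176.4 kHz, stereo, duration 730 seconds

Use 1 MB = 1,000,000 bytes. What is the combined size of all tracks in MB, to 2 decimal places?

16918.20 MB

Track A: 31 min = 1,860 s; 62,500 × 1,860 × 2 × 6 = 1,395,000,000 bytes.
Track B: 33:48 (min:sec) = 2,028 s; 352,800 × 2,028 × 2 × 4 = 5,723,827,200 bytes.
Track C: 1 h 29 min 34 s = 5,374 s; 352,800 × 5,374 × 2 × 2 = 7,583,788,800 bytes.
Track D: 14 minutes = 840 s; 44,100 × 840 × 4 × 8 = 1,185,408,000 bytes.
Track E: 176,400 × 730 × 4 × 2 = 1,030,176,000 bytes.
Total = 16,918,200,000 bytes = 16918.20 MB.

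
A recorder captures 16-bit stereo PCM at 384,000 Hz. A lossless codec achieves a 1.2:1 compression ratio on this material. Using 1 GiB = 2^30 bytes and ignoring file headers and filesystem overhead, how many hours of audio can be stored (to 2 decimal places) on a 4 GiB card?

Uncompressed byte rate = 384,000 × 2 × 2 = 1,536,000 bytes/s.
After 1.2:1 compression, effective rate ≈ 1280000 bytes/s.
Capacity = 4 × 1,073,741,824 = 4,294,967,296 bytes.
4,294,967,296 / effective rate ≈ 3355.44 s → 0.93 hours.

0.93 hours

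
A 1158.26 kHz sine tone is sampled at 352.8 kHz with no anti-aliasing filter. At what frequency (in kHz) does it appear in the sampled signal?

Nyquist = 352,800/2 = 176,400 Hz; 1,158,260 Hz exceeds it.
Alias = |1,158,260 − 3×352,800| = |1,158,260 − 1,058,400| = 99,860 Hz = 99.86 kHz.

99.86 kHz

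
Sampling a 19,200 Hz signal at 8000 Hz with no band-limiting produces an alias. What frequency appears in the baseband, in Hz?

3,200 Hz

Nyquist = 8,000/2 = 4,000 Hz; 19,200 Hz exceeds it.
Alias = |19,200 − 2×8,000| = |19,200 − 16,000| = 3,200 Hz.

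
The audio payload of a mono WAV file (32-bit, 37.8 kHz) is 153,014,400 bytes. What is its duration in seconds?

Byte rate = 37,800 × 4 × 1 = 151,200 bytes/s.
Duration = 153,014,400 / 151,200 = 1,012 s.

1,012 seconds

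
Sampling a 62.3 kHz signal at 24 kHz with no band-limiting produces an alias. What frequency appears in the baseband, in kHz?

9.7 kHz

Nyquist = 24,000/2 = 12,000 Hz; 62,300 Hz exceeds it.
Alias = |62,300 − 3×24,000| = |62,300 − 72,000| = 9,700 Hz = 9.7 kHz.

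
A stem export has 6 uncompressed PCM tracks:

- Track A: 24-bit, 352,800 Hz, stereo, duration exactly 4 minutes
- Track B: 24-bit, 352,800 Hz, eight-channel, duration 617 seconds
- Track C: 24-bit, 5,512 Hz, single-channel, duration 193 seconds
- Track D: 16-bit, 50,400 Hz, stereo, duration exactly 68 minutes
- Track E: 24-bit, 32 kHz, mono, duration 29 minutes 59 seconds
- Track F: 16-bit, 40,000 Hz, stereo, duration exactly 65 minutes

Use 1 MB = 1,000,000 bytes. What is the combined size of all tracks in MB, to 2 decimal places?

7354.72 MB

Track A: exactly 4 minutes = 240 s; 352,800 × 240 × 3 × 2 = 508,032,000 bytes.
Track B: 352,800 × 617 × 3 × 8 = 5,224,262,400 bytes.
Track C: 5,512 × 193 × 3 × 1 = 3,191,448 bytes.
Track D: exactly 68 minutes = 4,080 s; 50,400 × 4,080 × 2 × 2 = 822,528,000 bytes.
Track E: 29 minutes 59 seconds = 1,799 s; 32,000 × 1,799 × 3 × 1 = 172,704,000 bytes.
Track F: exactly 65 minutes = 3,900 s; 40,000 × 3,900 × 2 × 2 = 624,000,000 bytes.
Total = 7,354,717,848 bytes = 7354.72 MB.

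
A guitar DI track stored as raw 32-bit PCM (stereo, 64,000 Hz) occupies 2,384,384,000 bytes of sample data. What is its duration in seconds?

Byte rate = 64,000 × 4 × 2 = 512,000 bytes/s.
Duration = 2,384,384,000 / 512,000 = 4,657 s.

4,657 seconds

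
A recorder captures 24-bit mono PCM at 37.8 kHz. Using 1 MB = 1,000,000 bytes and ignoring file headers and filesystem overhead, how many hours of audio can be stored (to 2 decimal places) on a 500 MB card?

1.22 hours

Uncompressed byte rate = 37,800 × 3 × 1 = 113,400 bytes/s.
Capacity = 500 × 1,000,000 = 500,000,000 bytes.
500,000,000 / 113,400 ≈ 4409.17 s → 1.22 hours.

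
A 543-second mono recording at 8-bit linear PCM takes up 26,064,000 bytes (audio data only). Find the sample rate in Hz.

48,000 Hz

Bytes = sample_rate × seconds × bytes_per_sample × channels.
sample_rate = 26,064,000 / (543 × 1 × 1) = 26,064,000 / 543 = 48,000 Hz.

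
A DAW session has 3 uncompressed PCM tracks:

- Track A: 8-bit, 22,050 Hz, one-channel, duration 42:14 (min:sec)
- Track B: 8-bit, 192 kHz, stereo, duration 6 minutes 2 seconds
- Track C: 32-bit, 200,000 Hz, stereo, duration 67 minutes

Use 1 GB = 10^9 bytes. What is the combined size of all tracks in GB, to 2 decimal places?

Track A: 42:14 (min:sec) = 2,534 s; 22,050 × 2,534 × 1 × 1 = 55,874,700 bytes.
Track B: 6 minutes 2 seconds = 362 s; 192,000 × 362 × 1 × 2 = 139,008,000 bytes.
Track C: 67 minutes = 4,020 s; 200,000 × 4,020 × 4 × 2 = 6,432,000,000 bytes.
Total = 6,626,882,700 bytes = 6.63 GB.

6.63 GB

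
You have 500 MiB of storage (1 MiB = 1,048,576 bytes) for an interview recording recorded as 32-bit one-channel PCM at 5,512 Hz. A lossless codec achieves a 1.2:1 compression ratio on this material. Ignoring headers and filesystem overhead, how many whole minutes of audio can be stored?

475 minutes

Uncompressed byte rate = 5,512 × 4 × 1 = 22,048 bytes/s.
After 1.2:1 compression, effective rate ≈ 18373.33 bytes/s.
Capacity = 500 × 1,048,576 = 524,288,000 bytes.
524,288,000 / effective rate ≈ 28535.27 s → 475 minutes.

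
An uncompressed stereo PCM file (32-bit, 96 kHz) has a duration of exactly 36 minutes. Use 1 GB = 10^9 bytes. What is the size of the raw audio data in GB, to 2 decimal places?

1.66 GB

Duration = exactly 36 minutes = 2,160 s.
Bytes = 96,000 samples/s × 2,160 s × 4 bytes/sample × 2 ch = 1,658,880,000 bytes.
1,658,880,000 / 1,000,000,000 = 1.66 GB.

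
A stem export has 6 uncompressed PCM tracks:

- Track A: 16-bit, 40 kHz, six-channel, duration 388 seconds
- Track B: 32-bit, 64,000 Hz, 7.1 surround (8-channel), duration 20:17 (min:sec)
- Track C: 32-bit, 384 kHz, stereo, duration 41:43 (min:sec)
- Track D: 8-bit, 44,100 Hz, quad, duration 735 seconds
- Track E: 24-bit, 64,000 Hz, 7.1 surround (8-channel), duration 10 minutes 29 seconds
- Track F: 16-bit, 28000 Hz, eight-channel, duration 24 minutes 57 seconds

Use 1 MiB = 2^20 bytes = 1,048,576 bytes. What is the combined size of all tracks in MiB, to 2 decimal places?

11572.20 MiB

Track A: 40,000 × 388 × 2 × 6 = 186,240,000 bytes.
Track B: 20:17 (min:sec) = 1,217 s; 64,000 × 1,217 × 4 × 8 = 2,492,416,000 bytes.
Track C: 41:43 (min:sec) = 2,503 s; 384,000 × 2,503 × 4 × 2 = 7,689,216,000 bytes.
Track D: 44,100 × 735 × 1 × 4 = 129,654,000 bytes.
Track E: 10 minutes 29 seconds = 629 s; 64,000 × 629 × 3 × 8 = 966,144,000 bytes.
Track F: 24 minutes 57 seconds = 1,497 s; 28,000 × 1,497 × 2 × 8 = 670,656,000 bytes.
Total = 12,134,326,000 bytes = 11572.20 MiB.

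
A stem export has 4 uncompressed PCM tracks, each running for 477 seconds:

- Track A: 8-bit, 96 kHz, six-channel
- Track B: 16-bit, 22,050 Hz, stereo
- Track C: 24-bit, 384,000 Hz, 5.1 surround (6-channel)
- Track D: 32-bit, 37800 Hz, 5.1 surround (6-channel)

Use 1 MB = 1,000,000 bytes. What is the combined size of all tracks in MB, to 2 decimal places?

4046.58 MB

Track A: 96,000 × 477 × 1 × 6 = 274,752,000 bytes.
Track B: 22,050 × 477 × 2 × 2 = 42,071,400 bytes.
Track C: 384,000 × 477 × 3 × 6 = 3,297,024,000 bytes.
Track D: 37,800 × 477 × 4 × 6 = 432,734,400 bytes.
Total = 4,046,581,800 bytes = 4046.58 MB.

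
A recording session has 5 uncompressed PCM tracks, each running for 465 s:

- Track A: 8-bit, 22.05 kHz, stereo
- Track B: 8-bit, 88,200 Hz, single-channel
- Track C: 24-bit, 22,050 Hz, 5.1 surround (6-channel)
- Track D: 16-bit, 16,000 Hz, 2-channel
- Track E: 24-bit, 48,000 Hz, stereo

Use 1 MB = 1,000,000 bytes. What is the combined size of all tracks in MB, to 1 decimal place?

409.8 MB

Track A: 22,050 × 465 × 1 × 2 = 20,506,500 bytes.
Track B: 88,200 × 465 × 1 × 1 = 41,013,000 bytes.
Track C: 22,050 × 465 × 3 × 6 = 184,558,500 bytes.
Track D: 16,000 × 465 × 2 × 2 = 29,760,000 bytes.
Track E: 48,000 × 465 × 3 × 2 = 133,920,000 bytes.
Total = 409,758,000 bytes = 409.8 MB.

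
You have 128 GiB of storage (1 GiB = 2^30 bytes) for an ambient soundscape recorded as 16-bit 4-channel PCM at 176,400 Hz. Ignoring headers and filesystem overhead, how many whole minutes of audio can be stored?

Uncompressed byte rate = 176,400 × 2 × 4 = 1,411,200 bytes/s.
Capacity = 128 × 1,073,741,824 = 137,438,953,472 bytes.
137,438,953,472 / 1,411,200 ≈ 97391.55 s → 1,623 minutes.

1,623 minutes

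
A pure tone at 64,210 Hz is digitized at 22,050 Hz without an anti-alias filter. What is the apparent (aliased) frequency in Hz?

1,940 Hz

Nyquist = 22,050/2 = 11,025 Hz; 64,210 Hz exceeds it.
Alias = |64,210 − 3×22,050| = |64,210 − 66,150| = 1,940 Hz.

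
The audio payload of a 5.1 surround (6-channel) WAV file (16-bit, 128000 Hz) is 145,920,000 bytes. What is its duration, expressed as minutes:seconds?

Byte rate = 128,000 × 2 × 6 = 1,536,000 bytes/s.
Duration = 145,920,000 / 1,536,000 = 95 s.
95 s = 1:35.

1:35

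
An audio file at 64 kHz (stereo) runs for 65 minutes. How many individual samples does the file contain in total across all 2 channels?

499,200,000 samples

65 minutes = 3,900 s.
64,000 × 3,900 s × 2 ch = 499,200,000 samples.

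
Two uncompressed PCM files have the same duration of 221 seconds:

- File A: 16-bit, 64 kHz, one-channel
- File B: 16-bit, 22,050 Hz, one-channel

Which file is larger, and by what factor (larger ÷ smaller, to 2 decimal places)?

File A, by a factor of 2.90

File A: 64,000 × 2 × 1 = 128,000 bytes/s.
File B: 22,050 × 2 × 1 = 44,100 bytes/s.
File A is larger; ratio = 28,288,000 / 9,746,100 = 2.90.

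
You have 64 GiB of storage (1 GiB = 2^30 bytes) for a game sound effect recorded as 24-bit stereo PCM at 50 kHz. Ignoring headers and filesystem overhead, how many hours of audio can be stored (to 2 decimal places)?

Uncompressed byte rate = 50,000 × 3 × 2 = 300,000 bytes/s.
Capacity = 64 × 1,073,741,824 = 68,719,476,736 bytes.
68,719,476,736 / 300,000 ≈ 229064.92 s → 63.63 hours.

63.63 hours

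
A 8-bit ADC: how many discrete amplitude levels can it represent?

256 levels

2^8 = 256.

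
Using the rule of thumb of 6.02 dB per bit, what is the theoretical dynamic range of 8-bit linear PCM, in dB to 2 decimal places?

48.16 dB

8 × 6.02 = 48.16 dB.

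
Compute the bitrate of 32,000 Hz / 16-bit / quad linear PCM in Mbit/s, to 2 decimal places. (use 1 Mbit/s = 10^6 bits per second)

2.05 Mbit/s

Bit rate = 32,000 × 16 × 4 = 2,048,000 bits/s.
= 2.05 Mbit/s.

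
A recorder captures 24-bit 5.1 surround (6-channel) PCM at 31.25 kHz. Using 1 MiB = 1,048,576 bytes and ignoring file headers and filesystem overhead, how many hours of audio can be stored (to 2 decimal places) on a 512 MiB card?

0.27 hours

Uncompressed byte rate = 31,250 × 3 × 6 = 562,500 bytes/s.
Capacity = 512 × 1,048,576 = 536,870,912 bytes.
536,870,912 / 562,500 ≈ 954.44 s → 0.27 hours.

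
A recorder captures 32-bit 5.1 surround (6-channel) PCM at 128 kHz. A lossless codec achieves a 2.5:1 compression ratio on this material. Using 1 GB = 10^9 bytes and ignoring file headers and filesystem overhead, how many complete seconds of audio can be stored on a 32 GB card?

26,041 seconds

Uncompressed byte rate = 128,000 × 4 × 6 = 3,072,000 bytes/s.
After 2.5:1 compression, effective rate ≈ 1228800 bytes/s.
Capacity = 32 × 1,000,000,000 = 32,000,000,000 bytes.
32,000,000,000 / effective rate ≈ 26041.67 s → 26,041 seconds.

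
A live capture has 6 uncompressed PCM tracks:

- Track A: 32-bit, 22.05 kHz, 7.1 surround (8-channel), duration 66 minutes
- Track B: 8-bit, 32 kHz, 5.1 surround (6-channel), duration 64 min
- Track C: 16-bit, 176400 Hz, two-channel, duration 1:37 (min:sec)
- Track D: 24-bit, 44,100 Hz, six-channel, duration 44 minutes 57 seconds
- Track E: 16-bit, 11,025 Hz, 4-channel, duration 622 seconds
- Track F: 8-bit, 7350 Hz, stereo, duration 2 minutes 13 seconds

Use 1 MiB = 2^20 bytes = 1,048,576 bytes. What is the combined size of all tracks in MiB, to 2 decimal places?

Track A: 66 minutes = 3,960 s; 22,050 × 3,960 × 4 × 8 = 2,794,176,000 bytes.
Track B: 64 min = 3,840 s; 32,000 × 3,840 × 1 × 6 = 737,280,000 bytes.
Track C: 1:37 (min:sec) = 97 s; 176,400 × 97 × 2 × 2 = 68,443,200 bytes.
Track D: 44 minutes 57 seconds = 2,697 s; 44,100 × 2,697 × 3 × 6 = 2,140,878,600 bytes.
Track E: 11,025 × 622 × 2 × 4 = 54,860,400 bytes.
Track F: 2 minutes 13 seconds = 133 s; 7,350 × 133 × 1 × 2 = 1,955,100 bytes.
Total = 5,797,593,300 bytes = 5529.02 MiB.

5529.02 MiB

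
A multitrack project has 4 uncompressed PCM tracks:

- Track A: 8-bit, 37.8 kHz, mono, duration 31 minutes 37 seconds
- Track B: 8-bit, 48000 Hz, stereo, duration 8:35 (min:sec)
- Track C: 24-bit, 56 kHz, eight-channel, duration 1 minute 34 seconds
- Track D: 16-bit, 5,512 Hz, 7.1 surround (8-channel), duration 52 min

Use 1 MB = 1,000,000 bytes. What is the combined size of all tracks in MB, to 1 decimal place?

Track A: 31 minutes 37 seconds = 1,897 s; 37,800 × 1,897 × 1 × 1 = 71,706,600 bytes.
Track B: 8:35 (min:sec) = 515 s; 48,000 × 515 × 1 × 2 = 49,440,000 bytes.
Track C: 1 minute 34 seconds = 94 s; 56,000 × 94 × 3 × 8 = 126,336,000 bytes.
Track D: 52 min = 3,120 s; 5,512 × 3,120 × 2 × 8 = 275,159,040 bytes.
Total = 522,641,640 bytes = 522.6 MB.

522.6 MB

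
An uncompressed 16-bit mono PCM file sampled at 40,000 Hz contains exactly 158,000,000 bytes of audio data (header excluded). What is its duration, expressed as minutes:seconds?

Byte rate = 40,000 × 2 × 1 = 80,000 bytes/s.
Duration = 158,000,000 / 80,000 = 1,975 s.
1,975 s = 32:55.

32:55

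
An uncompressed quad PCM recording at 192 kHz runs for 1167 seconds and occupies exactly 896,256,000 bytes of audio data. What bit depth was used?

8 bits

Bytes per sample = 896,256,000 / (192,000 × 1,167 × 4) = 896,256,000 / 896,256,000 = 1.
Bit depth = 1 × 8 = 8 bits.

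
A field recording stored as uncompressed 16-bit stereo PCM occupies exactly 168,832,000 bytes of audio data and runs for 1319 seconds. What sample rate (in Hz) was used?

32,000 Hz

Bytes = sample_rate × seconds × bytes_per_sample × channels.
sample_rate = 168,832,000 / (1,319 × 2 × 2) = 168,832,000 / 5,276 = 32,000 Hz.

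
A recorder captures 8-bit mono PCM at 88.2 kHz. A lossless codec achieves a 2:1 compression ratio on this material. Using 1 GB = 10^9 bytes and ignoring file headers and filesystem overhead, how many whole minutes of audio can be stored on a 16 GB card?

Uncompressed byte rate = 88,200 × 1 × 1 = 88,200 bytes/s.
After 2:1 compression, effective rate ≈ 44100 bytes/s.
Capacity = 16 × 1,000,000,000 = 16,000,000,000 bytes.
16,000,000,000 / effective rate ≈ 362811.79 s → 6,046 minutes.

6,046 minutes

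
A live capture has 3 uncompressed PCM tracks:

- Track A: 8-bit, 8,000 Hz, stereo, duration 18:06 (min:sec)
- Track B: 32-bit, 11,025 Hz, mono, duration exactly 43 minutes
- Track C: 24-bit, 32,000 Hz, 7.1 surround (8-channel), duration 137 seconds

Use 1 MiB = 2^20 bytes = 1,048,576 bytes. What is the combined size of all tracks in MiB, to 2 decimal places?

225.42 MiB

Track A: 18:06 (min:sec) = 1,086 s; 8,000 × 1,086 × 1 × 2 = 17,376,000 bytes.
Track B: exactly 43 minutes = 2,580 s; 11,025 × 2,580 × 4 × 1 = 113,778,000 bytes.
Track C: 32,000 × 137 × 3 × 8 = 105,216,000 bytes.
Total = 236,370,000 bytes = 225.42 MiB.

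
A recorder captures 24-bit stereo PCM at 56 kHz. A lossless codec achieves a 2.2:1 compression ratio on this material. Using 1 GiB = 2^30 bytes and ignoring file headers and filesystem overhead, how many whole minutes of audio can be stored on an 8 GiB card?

937 minutes

Uncompressed byte rate = 56,000 × 3 × 2 = 336,000 bytes/s.
After 2.2:1 compression, effective rate ≈ 152727.27 bytes/s.
Capacity = 8 × 1,073,741,824 = 8,589,934,592 bytes.
8,589,934,592 / effective rate ≈ 56243.62 s → 937 minutes.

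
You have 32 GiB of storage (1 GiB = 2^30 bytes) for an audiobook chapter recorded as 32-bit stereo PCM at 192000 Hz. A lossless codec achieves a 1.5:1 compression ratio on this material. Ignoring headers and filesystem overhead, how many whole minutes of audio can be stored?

Uncompressed byte rate = 192,000 × 4 × 2 = 1,536,000 bytes/s.
After 1.5:1 compression, effective rate ≈ 1024000 bytes/s.
Capacity = 32 × 1,073,741,824 = 34,359,738,368 bytes.
34,359,738,368 / effective rate ≈ 33554.43 s → 559 minutes.

559 minutes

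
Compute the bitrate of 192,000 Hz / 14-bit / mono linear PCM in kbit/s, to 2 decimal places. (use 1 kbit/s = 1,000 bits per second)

2688.00 kbit/s

Bit rate = 192,000 × 14 × 1 = 2,688,000 bits/s.
= 2688.00 kbit/s.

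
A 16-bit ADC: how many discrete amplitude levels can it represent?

2^16 = 65,536.

65,536 levels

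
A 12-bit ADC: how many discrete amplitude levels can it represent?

4,096 levels

2^12 = 4,096.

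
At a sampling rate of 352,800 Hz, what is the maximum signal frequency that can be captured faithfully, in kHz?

Nyquist frequency = sample rate / 2 = 352,800 / 2 = 176.4 kHz.

176.4 kHz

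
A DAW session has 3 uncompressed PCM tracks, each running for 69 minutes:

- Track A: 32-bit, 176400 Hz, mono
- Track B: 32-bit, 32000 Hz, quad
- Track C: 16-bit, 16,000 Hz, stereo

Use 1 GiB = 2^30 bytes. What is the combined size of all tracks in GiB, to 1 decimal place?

4.9 GiB

69 minutes = 4,140 s.
Track A: 176,400 × 4,140 × 4 × 1 = 2,921,184,000 bytes.
Track B: 32,000 × 4,140 × 4 × 4 = 2,119,680,000 bytes.
Track C: 16,000 × 4,140 × 2 × 2 = 264,960,000 bytes.
Total = 5,305,824,000 bytes = 4.9 GiB.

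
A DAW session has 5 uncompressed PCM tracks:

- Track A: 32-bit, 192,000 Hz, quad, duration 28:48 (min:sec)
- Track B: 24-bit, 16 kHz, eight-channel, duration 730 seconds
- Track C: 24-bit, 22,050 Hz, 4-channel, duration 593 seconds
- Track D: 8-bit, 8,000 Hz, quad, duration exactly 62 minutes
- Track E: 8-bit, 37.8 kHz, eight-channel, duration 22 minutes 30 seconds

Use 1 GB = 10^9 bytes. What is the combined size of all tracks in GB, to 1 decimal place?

6.3 GB

Track A: 28:48 (min:sec) = 1,728 s; 192,000 × 1,728 × 4 × 4 = 5,308,416,000 bytes.
Track B: 16,000 × 730 × 3 × 8 = 280,320,000 bytes.
Track C: 22,050 × 593 × 3 × 4 = 156,907,800 bytes.
Track D: exactly 62 minutes = 3,720 s; 8,000 × 3,720 × 1 × 4 = 119,040,000 bytes.
Track E: 22 minutes 30 seconds = 1,350 s; 37,800 × 1,350 × 1 × 8 = 408,240,000 bytes.
Total = 6,272,923,800 bytes = 6.3 GB.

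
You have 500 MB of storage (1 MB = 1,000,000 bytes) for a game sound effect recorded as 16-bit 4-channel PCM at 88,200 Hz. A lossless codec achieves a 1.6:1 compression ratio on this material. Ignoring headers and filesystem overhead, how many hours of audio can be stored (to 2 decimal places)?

0.31 hours

Uncompressed byte rate = 88,200 × 2 × 4 = 705,600 bytes/s.
After 1.6:1 compression, effective rate ≈ 441000 bytes/s.
Capacity = 500 × 1,000,000 = 500,000,000 bytes.
500,000,000 / effective rate ≈ 1133.79 s → 0.31 hours.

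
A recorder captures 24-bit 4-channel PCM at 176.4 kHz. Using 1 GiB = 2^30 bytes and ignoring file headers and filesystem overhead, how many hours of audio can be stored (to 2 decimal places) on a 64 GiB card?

Uncompressed byte rate = 176,400 × 3 × 4 = 2,116,800 bytes/s.
Capacity = 64 × 1,073,741,824 = 68,719,476,736 bytes.
68,719,476,736 / 2,116,800 ≈ 32463.85 s → 9.02 hours.

9.02 hours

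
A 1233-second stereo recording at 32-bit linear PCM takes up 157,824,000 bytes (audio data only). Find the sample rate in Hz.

Bytes = sample_rate × seconds × bytes_per_sample × channels.
sample_rate = 157,824,000 / (1,233 × 4 × 2) = 157,824,000 / 9,864 = 16,000 Hz.

16,000 Hz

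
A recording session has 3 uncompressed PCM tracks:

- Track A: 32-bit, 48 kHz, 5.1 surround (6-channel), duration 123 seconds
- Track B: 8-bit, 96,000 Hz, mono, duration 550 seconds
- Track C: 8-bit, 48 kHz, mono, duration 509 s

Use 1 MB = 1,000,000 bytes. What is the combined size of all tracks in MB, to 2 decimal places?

218.93 MB

Track A: 48,000 × 123 × 4 × 6 = 141,696,000 bytes.
Track B: 96,000 × 550 × 1 × 1 = 52,800,000 bytes.
Track C: 48,000 × 509 × 1 × 1 = 24,432,000 bytes.
Total = 218,928,000 bytes = 218.93 MB.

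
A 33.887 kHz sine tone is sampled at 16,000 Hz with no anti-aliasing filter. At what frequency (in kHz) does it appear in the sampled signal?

1.887 kHz

Nyquist = 16,000/2 = 8,000 Hz; 33,887 Hz exceeds it.
Alias = |33,887 − 2×16,000| = |33,887 − 32,000| = 1,887 Hz = 1.887 kHz.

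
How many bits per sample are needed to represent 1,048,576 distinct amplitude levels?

log2(1,048,576) = 20.

20 bits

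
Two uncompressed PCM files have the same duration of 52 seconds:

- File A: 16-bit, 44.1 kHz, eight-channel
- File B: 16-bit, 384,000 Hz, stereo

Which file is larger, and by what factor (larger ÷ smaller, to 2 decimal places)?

File A: 44,100 × 2 × 8 = 705,600 bytes/s.
File B: 384,000 × 2 × 2 = 1,536,000 bytes/s.
File B is larger; ratio = 79,872,000 / 36,691,200 = 2.18.

File B, by a factor of 2.18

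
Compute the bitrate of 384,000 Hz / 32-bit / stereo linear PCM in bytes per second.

Bit rate = 384,000 × 32 × 2 = 24,576,000 bits/s.
24,576,000 / 8 = 3,072,000 bytes/s.

3,072,000 bytes/s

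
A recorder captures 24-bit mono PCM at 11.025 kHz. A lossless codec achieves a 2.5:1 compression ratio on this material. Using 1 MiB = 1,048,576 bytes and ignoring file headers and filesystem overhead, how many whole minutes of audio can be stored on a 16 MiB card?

21 minutes

Uncompressed byte rate = 11,025 × 3 × 1 = 33,075 bytes/s.
After 2.5:1 compression, effective rate ≈ 13230 bytes/s.
Capacity = 16 × 1,048,576 = 16,777,216 bytes.
16,777,216 / effective rate ≈ 1268.12 s → 21 minutes.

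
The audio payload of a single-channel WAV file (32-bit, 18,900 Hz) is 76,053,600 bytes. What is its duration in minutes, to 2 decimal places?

16.77 minutes

Byte rate = 18,900 × 4 × 1 = 75,600 bytes/s.
Duration = 76,053,600 / 75,600 = 1,006 s.
1,006 s / 60 = 16.77 minutes.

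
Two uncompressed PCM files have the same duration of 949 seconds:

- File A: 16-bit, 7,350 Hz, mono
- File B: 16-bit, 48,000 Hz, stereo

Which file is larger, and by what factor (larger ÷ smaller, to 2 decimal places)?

File B, by a factor of 13.06

File A: 7,350 × 2 × 1 = 14,700 bytes/s.
File B: 48,000 × 2 × 2 = 192,000 bytes/s.
File B is larger; ratio = 182,208,000 / 13,950,300 = 13.06.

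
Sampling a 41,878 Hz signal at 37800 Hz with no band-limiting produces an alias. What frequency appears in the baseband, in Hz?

Nyquist = 37,800/2 = 18,900 Hz; 41,878 Hz exceeds it.
Alias = |41,878 − 1×37,800| = |41,878 − 37,800| = 4,078 Hz.

4,078 Hz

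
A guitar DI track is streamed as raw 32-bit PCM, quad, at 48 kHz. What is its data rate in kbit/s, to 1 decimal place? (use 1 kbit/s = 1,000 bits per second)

Bit rate = 48,000 × 32 × 4 = 6,144,000 bits/s.
= 6144.0 kbit/s.

6144.0 kbit/s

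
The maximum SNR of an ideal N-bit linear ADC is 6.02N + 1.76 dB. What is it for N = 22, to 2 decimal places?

134.20 dB

6.02 × 22 + 1.76 = 134.20 dB.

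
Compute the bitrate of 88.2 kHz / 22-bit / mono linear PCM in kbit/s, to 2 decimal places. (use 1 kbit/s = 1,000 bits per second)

1940.40 kbit/s

Bit rate = 88,200 × 22 × 1 = 1,940,400 bits/s.
= 1940.40 kbit/s.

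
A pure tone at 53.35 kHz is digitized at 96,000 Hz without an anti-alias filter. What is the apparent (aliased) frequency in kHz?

Nyquist = 96,000/2 = 48,000 Hz; 53,350 Hz exceeds it.
Alias = |53,350 − 1×96,000| = |53,350 − 96,000| = 42,650 Hz = 42.65 kHz.

42.65 kHz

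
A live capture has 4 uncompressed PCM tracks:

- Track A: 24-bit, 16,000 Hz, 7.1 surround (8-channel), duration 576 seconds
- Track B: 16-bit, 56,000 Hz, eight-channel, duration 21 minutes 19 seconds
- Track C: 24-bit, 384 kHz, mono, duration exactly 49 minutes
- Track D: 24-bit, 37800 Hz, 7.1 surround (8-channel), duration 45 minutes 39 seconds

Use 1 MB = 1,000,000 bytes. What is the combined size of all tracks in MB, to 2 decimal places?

Track A: 16,000 × 576 × 3 × 8 = 221,184,000 bytes.
Track B: 21 minutes 19 seconds = 1,279 s; 56,000 × 1,279 × 2 × 8 = 1,145,984,000 bytes.
Track C: exactly 49 minutes = 2,940 s; 384,000 × 2,940 × 3 × 1 = 3,386,880,000 bytes.
Track D: 45 minutes 39 seconds = 2,739 s; 37,800 × 2,739 × 3 × 8 = 2,484,820,800 bytes.
Total = 7,238,868,800 bytes = 7238.87 MB.

7238.87 MB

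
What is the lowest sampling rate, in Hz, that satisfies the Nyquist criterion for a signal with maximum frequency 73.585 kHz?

Minimum sample rate = 2 × 73,585 Hz = 147,170 Hz.

147,170 Hz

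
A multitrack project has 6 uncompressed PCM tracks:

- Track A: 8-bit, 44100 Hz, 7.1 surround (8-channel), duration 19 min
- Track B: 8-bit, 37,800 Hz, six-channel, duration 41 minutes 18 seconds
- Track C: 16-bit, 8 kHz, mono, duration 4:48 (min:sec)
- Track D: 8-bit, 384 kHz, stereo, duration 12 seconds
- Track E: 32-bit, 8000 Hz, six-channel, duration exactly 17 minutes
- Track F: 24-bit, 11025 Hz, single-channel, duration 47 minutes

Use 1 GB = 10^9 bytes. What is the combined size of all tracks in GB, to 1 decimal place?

Track A: 19 min = 1,140 s; 44,100 × 1,140 × 1 × 8 = 402,192,000 bytes.
Track B: 41 minutes 18 seconds = 2,478 s; 37,800 × 2,478 × 1 × 6 = 562,010,400 bytes.
Track C: 4:48 (min:sec) = 288 s; 8,000 × 288 × 2 × 1 = 4,608,000 bytes.
Track D: 384,000 × 12 × 1 × 2 = 9,216,000 bytes.
Track E: exactly 17 minutes = 1,020 s; 8,000 × 1,020 × 4 × 6 = 195,840,000 bytes.
Track F: 47 minutes = 2,820 s; 11,025 × 2,820 × 3 × 1 = 93,271,500 bytes.
Total = 1,267,137,900 bytes = 1.3 GB.

1.3 GB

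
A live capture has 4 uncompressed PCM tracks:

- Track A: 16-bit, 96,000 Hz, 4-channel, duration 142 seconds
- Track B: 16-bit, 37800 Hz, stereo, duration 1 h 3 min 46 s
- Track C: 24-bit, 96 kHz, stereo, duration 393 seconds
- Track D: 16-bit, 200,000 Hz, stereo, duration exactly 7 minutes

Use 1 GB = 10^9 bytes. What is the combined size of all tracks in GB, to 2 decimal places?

Track A: 96,000 × 142 × 2 × 4 = 109,056,000 bytes.
Track B: 1 h 3 min 46 s = 3,826 s; 37,800 × 3,826 × 2 × 2 = 578,491,200 bytes.
Track C: 96,000 × 393 × 3 × 2 = 226,368,000 bytes.
Track D: exactly 7 minutes = 420 s; 200,000 × 420 × 2 × 2 = 336,000,000 bytes.
Total = 1,249,915,200 bytes = 1.25 GB.

1.25 GB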